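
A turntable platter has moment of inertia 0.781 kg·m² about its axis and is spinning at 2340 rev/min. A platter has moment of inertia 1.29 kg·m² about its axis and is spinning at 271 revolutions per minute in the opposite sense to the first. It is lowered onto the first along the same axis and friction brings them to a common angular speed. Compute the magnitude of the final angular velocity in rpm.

|ω_f| ≈ 714 rpm

The coupling torques are internal; angular momentum about the shared axis is conserved.
Taking A's sense as positive: L = (0.7810)(2340) − (1.290)(271) = 1478 kg·m²·rpm.
Combined I = 0.7810 + 1.290 = 2.071 kg·m².
ω_f = L / I = 1478 / 2.071 = 713.6 rpm.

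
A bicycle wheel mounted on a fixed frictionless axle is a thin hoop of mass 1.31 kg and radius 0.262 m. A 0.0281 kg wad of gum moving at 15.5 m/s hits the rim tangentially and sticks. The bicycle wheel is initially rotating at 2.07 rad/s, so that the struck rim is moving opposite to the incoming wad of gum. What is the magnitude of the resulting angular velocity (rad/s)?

|ω_f| ≈ 0.784 rad/s

About the axle the impulsive forces during the collision are internal, so angular momentum about that axis is conserved.
I_p = (1.31)(0.262)² = 0.08992 kg·m². Taking the sense of the wad of gum's angular momentum as positive, L_{wad} = m v R = (0.0281)(15.5)(0.262) = 0.1141 kg·m²/s.
L_i = −I_p ω_p + m v R = −(0.08992)(2.07) + 0.1141 = -0.07203 kg·m²/s.
After sticking, I_f = I_p + m R² = 0.08992 + (0.0281)(0.262)² = 0.09185 kg·m².
ω_f = L_i / I_f = -0.07203 / 0.09185 = -0.7842 rad/s.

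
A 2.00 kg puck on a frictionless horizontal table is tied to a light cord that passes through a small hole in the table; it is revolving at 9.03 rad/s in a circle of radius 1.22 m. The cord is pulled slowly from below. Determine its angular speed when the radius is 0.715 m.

The constraining force is radial, so m r² ω about the center is conserved.
ω₂ = ω₁ (r₁/r₂)² = (9.03)(1.22/0.715)² = 26.29 rad/s.

ω₂ ≈ 26.3 rad/s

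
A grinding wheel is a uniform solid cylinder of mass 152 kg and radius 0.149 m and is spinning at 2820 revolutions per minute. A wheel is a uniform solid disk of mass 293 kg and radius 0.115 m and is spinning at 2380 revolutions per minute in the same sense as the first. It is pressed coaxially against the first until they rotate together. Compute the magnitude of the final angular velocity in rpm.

No external torque acts about the common axis, so total angular momentum is conserved.
Moments of inertia: I_A = ½(152)(0.149)² = 1.687 kg·m²; I_B = ½(293)(0.115)² = 1.937 kg·m².
Taking A's sense as positive: L = (1.687)(2820) + (1.937)(2380) = 9369 kg·m²·rpm.
Combined I = 1.687 + 1.937 = 3.625 kg·m².
ω_f = L / I = 9369 / 3.625 = 2585 rpm.

|ω_f| ≈ 2580 rpm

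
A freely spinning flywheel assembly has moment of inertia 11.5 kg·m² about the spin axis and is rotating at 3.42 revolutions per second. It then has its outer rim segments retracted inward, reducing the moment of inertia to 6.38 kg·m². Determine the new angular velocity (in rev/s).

With no external torque about the axis, L is conserved: I₁ω₁ = I₂ω₂.
ω₂ = I₁ω₁ / I₂ = (11.50)(3.42 rev/s) / (6.380) = 6.165 rev/s.

ω₂ ≈ 6.16 rev/s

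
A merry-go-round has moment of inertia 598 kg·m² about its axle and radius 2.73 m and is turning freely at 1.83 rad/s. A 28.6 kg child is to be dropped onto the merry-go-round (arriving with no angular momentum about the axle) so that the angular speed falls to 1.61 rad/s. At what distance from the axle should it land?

r ≈ 1.69 m

No external torque acts about the axle; L_before = L_after.
I_p ω_i = (I_p + m r²) ω_f ⇒ m r² = I_p(ω_i/ω_f − 1) = 598.0(1.83/1.61 − 1) = 81.71 kg·m².
r = √(81.71/28.6) = 1.690 m.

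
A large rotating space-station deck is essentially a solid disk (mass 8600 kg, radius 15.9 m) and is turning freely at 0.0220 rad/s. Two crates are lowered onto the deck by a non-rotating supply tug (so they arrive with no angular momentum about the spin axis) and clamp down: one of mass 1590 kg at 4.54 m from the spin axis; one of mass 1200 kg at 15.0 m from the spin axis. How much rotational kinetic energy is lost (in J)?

energy lost ≈ 57.3 J

The added mass arrives with no angular momentum about the spin axis, and any external torque about the spin axis is negligible, so the system's angular momentum is conserved.
I_p = ½(8600)(15.9)² = 1.087e+06 kg·m².
Added inertia Σmr² = (1590)(4.54)² + (1200)(15.0)² = 3.028e+05 kg·m²; I_f = 1.087e+06 + 3.028e+05 = 1.390e+06 kg·m².
ω_f = I_p ω_i / I_f = (1.087e+06)(0.0220) / 1.390e+06 = 0.01721 rad/s.
KE_i = ½(1.087e+06)(0.02200 rad/s)² = 263.1 J; KE_f = ½(1.390e+06)(0.01721)² = 205.8 J.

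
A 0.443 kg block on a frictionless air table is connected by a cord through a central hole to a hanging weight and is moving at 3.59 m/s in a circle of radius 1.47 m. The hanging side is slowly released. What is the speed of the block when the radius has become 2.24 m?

v₂ ≈ 2.36 m/s

Central (radial) force ⇒ zero torque about the center ⇒ m v r is constant.
v₂ = v₁ r₁ / r₂ = (3.59)(1.47) / (2.24) = 2.356 m/s.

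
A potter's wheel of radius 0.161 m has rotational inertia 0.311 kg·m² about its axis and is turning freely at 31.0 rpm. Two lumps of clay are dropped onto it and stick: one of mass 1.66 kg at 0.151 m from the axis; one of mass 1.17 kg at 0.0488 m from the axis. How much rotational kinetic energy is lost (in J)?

The added mass arrives with no angular momentum about the axis, and any external torque about the axis is negligible, so the system's angular momentum is conserved.
Added inertia Σmr² = (1.66)(0.151)² + (1.17)(0.0488)² = 0.04064 kg·m²; I_f = 0.3110 + 0.04064 = 0.3516 kg·m².
ω_f = I_p ω_i / I_f = (0.3110)(31.0) / 0.3516 = 27.42 rpm.
KE_i = ½(0.3110)(3.246 rad/s)² = 1.639 J; KE_f = ½(0.3516)(2.871)² = 1.449 J.

energy lost ≈ 0.189 J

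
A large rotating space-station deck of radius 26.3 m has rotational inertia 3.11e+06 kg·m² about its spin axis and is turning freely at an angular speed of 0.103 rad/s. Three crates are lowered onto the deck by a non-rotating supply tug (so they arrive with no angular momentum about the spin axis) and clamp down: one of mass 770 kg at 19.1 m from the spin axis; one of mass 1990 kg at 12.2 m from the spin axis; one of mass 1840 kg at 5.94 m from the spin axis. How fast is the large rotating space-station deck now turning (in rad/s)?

The added mass arrives with no angular momentum about the spin axis, and any external torque about the spin axis is negligible, so the system's angular momentum is conserved.
Added inertia Σmr² = (770)(19.1)² + (1990)(12.2)² + (1840)(5.94)² = 6.420e+05 kg·m²; I_f = 3.110e+06 + 6.420e+05 = 3.752e+06 kg·m².
ω_f = I_p ω_i / I_f = (3.110e+06)(0.103) / 3.752e+06 = 0.08538 rad/s.

ω_f ≈ 0.0854 rad/s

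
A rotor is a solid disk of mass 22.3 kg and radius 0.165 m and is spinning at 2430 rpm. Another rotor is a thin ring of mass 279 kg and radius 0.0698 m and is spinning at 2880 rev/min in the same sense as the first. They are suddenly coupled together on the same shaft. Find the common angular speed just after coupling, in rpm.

The coupling torques are internal; angular momentum about the shared axis is conserved.
Moments of inertia: I_A = ½(22.3)(0.165)² = 0.3036 kg·m²; I_B = (279)(0.0698)² = 1.359 kg·m².
Taking A's sense as positive: L = (0.3036)(2430) + (1.359)(2880) = 4652 kg·m²·rpm.
Combined I = 0.3036 + 1.359 = 1.663 kg·m².
ω_f = L / I = 4652 / 1.663 = 2798 rpm.

|ω_f| ≈ 2800 rpm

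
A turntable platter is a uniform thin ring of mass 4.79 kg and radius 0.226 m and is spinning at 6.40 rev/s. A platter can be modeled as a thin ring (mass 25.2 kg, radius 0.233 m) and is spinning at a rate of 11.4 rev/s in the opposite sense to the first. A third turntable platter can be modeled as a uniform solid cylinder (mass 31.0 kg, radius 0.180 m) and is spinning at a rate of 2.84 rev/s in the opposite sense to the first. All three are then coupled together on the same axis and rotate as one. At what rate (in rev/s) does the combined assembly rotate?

No external torque acts about the common axis, so total angular momentum is conserved.
Moments of inertia: I_A = (4.79)(0.226)² = 0.2447 kg·m²; I_B = (25.2)(0.233)² = 1.368 kg·m²; I_C = ½(31.0)(0.180)² = 0.5022 kg·m².
Taking A's sense as positive: L = (0.2447)(6.40) − (1.368)(11.4) − (0.5022)(2.84) = -15.46 kg·m²·rev/s.
Combined I = 0.2447 + 1.368 + 0.5022 = 2.115 kg·m².
ω_f = L / I = -15.46 / 2.115 = -7.308 rev/s.

|ω_f| ≈ 7.31 rev/s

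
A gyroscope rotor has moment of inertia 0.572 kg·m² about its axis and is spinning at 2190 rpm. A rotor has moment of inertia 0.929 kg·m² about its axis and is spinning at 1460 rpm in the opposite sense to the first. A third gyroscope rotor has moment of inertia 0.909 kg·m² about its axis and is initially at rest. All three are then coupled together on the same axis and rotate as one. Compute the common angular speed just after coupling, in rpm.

No external torque acts about the common axis, so total angular momentum is conserved.
Taking A's sense as positive: L = (0.5720)(2190) − (0.9290)(1460) = -103.7 kg·m²·rpm.
Combined I = 0.5720 + 0.9290 + 0.9090 = 2.410 kg·m².
ω_f = L / I = -103.7 / 2.410 = -43.01 rpm.

|ω_f| ≈ 43.0 rpm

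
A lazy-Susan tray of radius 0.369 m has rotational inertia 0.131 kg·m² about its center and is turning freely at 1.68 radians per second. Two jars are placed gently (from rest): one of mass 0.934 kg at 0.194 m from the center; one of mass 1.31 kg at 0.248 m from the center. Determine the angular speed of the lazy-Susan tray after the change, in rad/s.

ω_f ≈ 0.892 rad/s

The added mass arrives with no angular momentum about the center, and any external torque about the center is negligible, so the system's angular momentum is conserved.
Added inertia Σmr² = (0.934)(0.194)² + (1.31)(0.248)² = 0.1157 kg·m²; I_f = 0.1310 + 0.1157 = 0.2467 kg·m².
ω_f = I_p ω_i / I_f = (0.1310)(1.68) / 0.2467 = 0.8920 rad/s.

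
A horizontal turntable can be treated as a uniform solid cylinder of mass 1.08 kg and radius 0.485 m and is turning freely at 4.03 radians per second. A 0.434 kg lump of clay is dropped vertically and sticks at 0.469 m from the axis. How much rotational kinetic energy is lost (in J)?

No external torque acts about the axis; L_before = L_after.
I_p = ½(1.08)(0.485)² = 0.1270 kg·m².
Added inertia Σmr² = (0.434)(0.469)² = 0.09546 kg·m²; I_f = 0.1270 + 0.09546 = 0.2225 kg·m².
ω_f = I_p ω_i / I_f = (0.1270)(4.03) / 0.2225 = 2.301 rad/s.
KE_i = ½(0.1270)(4.030 rad/s)² = 1.031 J; KE_f = ½(0.2225)(2.301)² = 0.5889 J.

energy lost ≈ 0.443 J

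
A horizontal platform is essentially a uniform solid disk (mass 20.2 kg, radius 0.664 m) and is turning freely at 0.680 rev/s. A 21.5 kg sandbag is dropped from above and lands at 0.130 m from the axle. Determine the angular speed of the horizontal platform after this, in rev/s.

ω_f ≈ 0.629 rev/s

The added mass arrives with no angular momentum about the axle, and any external torque about the axle is negligible, so the system's angular momentum is conserved.
I_p = ½(20.2)(0.664)² = 4.453 kg·m².
Added inertia Σmr² = (21.5)(0.130)² = 0.3634 kg·m²; I_f = 4.453 + 0.3634 = 4.816 kg·m².
ω_f = I_p ω_i / I_f = (4.453)(0.680) / 4.816 = 0.6287 rev/s.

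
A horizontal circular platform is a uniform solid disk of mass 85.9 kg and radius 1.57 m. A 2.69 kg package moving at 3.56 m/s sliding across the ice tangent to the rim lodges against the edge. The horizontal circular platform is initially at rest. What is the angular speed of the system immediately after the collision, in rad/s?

|ω_f| ≈ 0.134 rad/s

The axle reaction passes through the central axle and exerts no torque about it; angular momentum about the central axle is conserved through the impact.
I_p = ½(85.9)(1.57)² = 105.9 kg·m². Taking the sense of the package's angular momentum as positive, L_{package} = m v R = (2.69)(3.56)(1.57) = 15.03 kg·m²/s.
L_i = 0 + 15.03 = 15.03 kg·m²/s.
After sticking, I_f = I_p + m R² = 105.9 + (2.69)(1.57)² = 112.5 kg·m².
ω_f = L_i / I_f = 15.03 / 112.5 = 0.1336 rad/s.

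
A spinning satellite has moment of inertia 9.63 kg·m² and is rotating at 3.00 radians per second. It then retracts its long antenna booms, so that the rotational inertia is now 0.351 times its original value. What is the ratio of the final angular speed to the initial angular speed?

Angular momentum about the spin axis is conserved since the torque about it is zero.
I₂ = 0.351 × 9.63 = 3.380 kg·m².
ω₂/ω₁ = I₁/I₂ = 9.630 / 3.380 = 2.849.

ω₂/ω₁ ≈ 2.85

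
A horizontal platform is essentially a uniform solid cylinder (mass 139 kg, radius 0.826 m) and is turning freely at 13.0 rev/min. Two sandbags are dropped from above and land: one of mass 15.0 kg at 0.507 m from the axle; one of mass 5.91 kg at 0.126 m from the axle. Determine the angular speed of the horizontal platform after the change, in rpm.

ω_f ≈ 12.0 rpm

No external torque acts about the axle; L_before = L_after.
I_p = ½(139)(0.826)² = 47.42 kg·m².
Added inertia Σmr² = (15.0)(0.507)² + (5.91)(0.126)² = 3.950 kg·m²; I_f = 47.42 + 3.950 = 51.37 kg·m².
ω_f = I_p ω_i / I_f = (47.42)(13.0) / 51.37 = 12.00 rpm.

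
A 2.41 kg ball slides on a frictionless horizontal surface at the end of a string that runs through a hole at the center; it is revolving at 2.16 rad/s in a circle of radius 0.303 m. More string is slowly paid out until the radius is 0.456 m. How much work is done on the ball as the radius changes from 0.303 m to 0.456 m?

No torque about the axis ⇒ m r₁² ω₁ = m r₂² ω₂.
ω₂ = ω₁ (r₁/r₂)² = (2.16)(0.303/0.456)² = 0.9537 rad/s.
W = ΔKE = ½m(v₂² − v₁²) = -0.2883 J.

W ≈ -0.288 J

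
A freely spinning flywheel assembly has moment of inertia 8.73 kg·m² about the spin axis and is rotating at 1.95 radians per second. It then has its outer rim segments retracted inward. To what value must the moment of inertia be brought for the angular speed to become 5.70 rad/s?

I₂ ≈ 2.99 kg·m²

No external torque acts about the spin axis, so angular momentum is conserved.
I₂ = I₁ω₁ / ω₂ = (8.73)(1.95) / (5.70) = 2.987 kg·m².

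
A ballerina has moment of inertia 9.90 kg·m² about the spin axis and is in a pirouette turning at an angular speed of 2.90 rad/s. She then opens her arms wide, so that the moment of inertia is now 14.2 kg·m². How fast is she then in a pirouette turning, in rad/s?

Angular momentum about the spin axis is conserved since the torque about it is zero.
ω₂ = I₁ω₁ / I₂ = (9.900)(2.90 rad/s) / (14.20) = 2.022 rad/s.

ω₂ ≈ 2.02 rad/s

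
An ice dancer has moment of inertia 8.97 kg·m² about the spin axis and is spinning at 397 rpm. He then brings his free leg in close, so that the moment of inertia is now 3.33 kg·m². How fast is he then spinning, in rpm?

ω₂ ≈ 1070 rpm

Angular momentum about the spin axis is conserved since the torque about it is zero.
ω₂ = I₁ω₁ / I₂ = (8.970)(397 rpm) / (3.330) = 1069 rpm.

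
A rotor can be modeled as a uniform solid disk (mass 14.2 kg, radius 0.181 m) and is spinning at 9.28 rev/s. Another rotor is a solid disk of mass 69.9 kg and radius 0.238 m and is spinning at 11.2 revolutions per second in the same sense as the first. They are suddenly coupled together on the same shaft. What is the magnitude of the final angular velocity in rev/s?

|ω_f| ≈ 11.0 rev/s

The coupling torques are internal; angular momentum about the shared axis is conserved.
Moments of inertia: I_A = ½(14.2)(0.181)² = 0.2326 kg·m²; I_B = ½(69.9)(0.238)² = 1.980 kg·m².
Taking A's sense as positive: L = (0.2326)(9.28) + (1.980)(11.2) = 24.33 kg·m²·rev/s.
Combined I = 0.2326 + 1.980 = 2.212 kg·m².
ω_f = L / I = 24.33 / 2.212 = 11.00 rev/s.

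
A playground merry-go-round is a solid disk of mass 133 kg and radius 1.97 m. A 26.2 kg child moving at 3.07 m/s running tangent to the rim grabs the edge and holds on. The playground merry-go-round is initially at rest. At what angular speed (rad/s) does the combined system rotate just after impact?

About the axle the impulsive forces during the collision are internal, so angular momentum about that axis is conserved.
I_p = ½(133)(1.97)² = 258.1 kg·m². Taking the sense of the child's angular momentum as positive, L_{child} = m v R = (26.2)(3.07)(1.97) = 158.5 kg·m²/s.
L_i = 0 + 158.5 = 158.5 kg·m²/s.
After sticking, I_f = I_p + m R² = 258.1 + (26.2)(1.97)² = 359.8 kg·m².
ω_f = L_i / I_f = 158.5 / 359.8 = 0.4404 rad/s.

|ω_f| ≈ 0.440 rad/s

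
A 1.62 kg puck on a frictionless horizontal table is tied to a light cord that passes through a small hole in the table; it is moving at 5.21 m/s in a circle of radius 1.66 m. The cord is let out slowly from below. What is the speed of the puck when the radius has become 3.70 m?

Central (radial) force ⇒ zero torque about the center ⇒ m v r is constant.
v₂ = v₁ r₁ / r₂ = (5.21)(1.66) / (3.70) = 2.337 m/s.

v₂ ≈ 2.34 m/s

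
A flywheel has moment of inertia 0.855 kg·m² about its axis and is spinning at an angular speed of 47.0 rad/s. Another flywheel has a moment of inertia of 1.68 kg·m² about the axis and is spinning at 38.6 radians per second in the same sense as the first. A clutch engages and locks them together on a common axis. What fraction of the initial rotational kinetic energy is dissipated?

The coupling torques are internal; angular momentum about the shared axis is conserved.
Taking A's sense as positive: L = (0.8550)(47.0) + (1.680)(38.6) = 105.0 kg·m²·rad/s.
Combined I = 0.8550 + 1.680 = 2.535 kg·m².
ω_f = L / I = 105.0 / 2.535 = 41.43 rad/s.
KE_i = ½ΣIω² = 2196 J; KE_f = ½(2.535)(41.43)² = 2176 J.
Fraction dissipated = (KE_i − KE_f)/KE_i = 0.009104.

fraction ≈ 0.00910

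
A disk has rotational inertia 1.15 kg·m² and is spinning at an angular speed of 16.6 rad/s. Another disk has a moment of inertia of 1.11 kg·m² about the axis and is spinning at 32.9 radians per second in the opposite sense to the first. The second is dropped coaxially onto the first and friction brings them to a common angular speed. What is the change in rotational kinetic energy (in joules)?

ΔKE ≈ -692 J

No external torque acts about the common axis, so total angular momentum is conserved.
Taking A's sense as positive: L = (1.150)(16.6) − (1.110)(32.9) = -17.43 kg·m²·rad/s.
Combined I = 1.150 + 1.110 = 2.260 kg·m².
ω_f = L / I = -17.43 / 2.260 = -7.712 rad/s.
KE_i = ½ΣIω² = 759.2 J; KE_f = ½(2.260)(7.712)² = 67.21 J.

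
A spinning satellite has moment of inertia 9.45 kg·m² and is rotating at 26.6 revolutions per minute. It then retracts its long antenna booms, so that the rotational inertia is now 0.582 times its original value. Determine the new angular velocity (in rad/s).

ω₂ ≈ 4.79 rad/s

With no external torque about the axis, L is conserved: I₁ω₁ = I₂ω₂.
I₂ = 0.582 × 9.45 = 5.500 kg·m².
ω₂ = I₁ω₁ / I₂ = (9.450)(26.6 rpm) / (5.500) = 45.70 rpm = 4.786 rad/s.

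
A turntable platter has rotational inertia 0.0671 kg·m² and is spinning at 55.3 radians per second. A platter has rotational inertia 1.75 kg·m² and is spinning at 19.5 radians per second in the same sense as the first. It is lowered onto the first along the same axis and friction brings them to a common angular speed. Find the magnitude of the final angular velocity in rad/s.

The coupling torques are internal; angular momentum about the shared axis is conserved.
Taking A's sense as positive: L = (0.06710)(55.3) + (1.750)(19.5) = 37.84 kg·m²·rad/s.
Combined I = 0.06710 + 1.750 = 1.817 kg·m².
ω_f = L / I = 37.84 / 1.817 = 20.82 rad/s.

|ω_f| ≈ 20.8 rad/s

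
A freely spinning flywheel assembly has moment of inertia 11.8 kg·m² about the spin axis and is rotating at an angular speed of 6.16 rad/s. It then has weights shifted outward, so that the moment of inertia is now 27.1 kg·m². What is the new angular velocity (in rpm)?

ω₂ ≈ 25.6 rpm

Angular momentum about the spin axis is conserved since the torque about it is zero.
ω₂ = I₁ω₁ / I₂ = (11.80)(6.16 rad/s) / (27.10) = 2.682 rad/s = 25.61 rpm.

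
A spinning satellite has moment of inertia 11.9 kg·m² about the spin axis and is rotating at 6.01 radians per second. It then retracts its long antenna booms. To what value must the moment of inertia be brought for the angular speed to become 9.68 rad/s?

Angular momentum about the spin axis is conserved since the torque about it is zero.
I₂ = I₁ω₁ / ω₂ = (11.9)(6.01) / (9.68) = 7.388 kg·m².

I₂ ≈ 7.39 kg·m²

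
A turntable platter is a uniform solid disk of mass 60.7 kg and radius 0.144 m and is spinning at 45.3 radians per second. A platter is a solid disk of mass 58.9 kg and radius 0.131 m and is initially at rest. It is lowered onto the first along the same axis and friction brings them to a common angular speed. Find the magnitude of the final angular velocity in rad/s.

No external torque acts about the common axis, so total angular momentum is conserved.
Moments of inertia: I_A = ½(60.7)(0.144)² = 0.6293 kg·m²; I_B = ½(58.9)(0.131)² = 0.5054 kg·m².
Taking A's sense as positive: L = (0.6293)(45.3) = 28.51 kg·m²·rad/s.
Combined I = 0.6293 + 0.5054 = 1.135 kg·m².
ω_f = L / I = 28.51 / 1.135 = 25.12 rad/s.

|ω_f| ≈ 25.1 rad/s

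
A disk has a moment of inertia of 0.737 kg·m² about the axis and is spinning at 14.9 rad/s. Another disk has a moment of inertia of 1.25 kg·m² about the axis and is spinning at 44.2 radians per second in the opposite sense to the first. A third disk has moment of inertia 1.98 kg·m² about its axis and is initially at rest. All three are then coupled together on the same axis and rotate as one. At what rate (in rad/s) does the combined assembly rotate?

|ω_f| ≈ 11.2 rad/s

No external torque acts about the common axis, so total angular momentum is conserved.
Taking A's sense as positive: L = (0.7370)(14.9) − (1.250)(44.2) = -44.27 kg·m²·rad/s.
Combined I = 0.7370 + 1.250 + 1.980 = 3.967 kg·m².
ω_f = L / I = -44.27 / 3.967 = -11.16 rad/s.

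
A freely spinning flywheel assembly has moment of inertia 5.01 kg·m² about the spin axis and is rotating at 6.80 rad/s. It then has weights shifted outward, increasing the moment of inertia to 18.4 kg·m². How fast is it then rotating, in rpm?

ω₂ ≈ 17.7 rpm

With no external torque about the axis, L is conserved: I₁ω₁ = I₂ω₂.
ω₂ = I₁ω₁ / I₂ = (5.010)(6.80 rad/s) / (18.40) = 1.852 rad/s = 17.68 rpm.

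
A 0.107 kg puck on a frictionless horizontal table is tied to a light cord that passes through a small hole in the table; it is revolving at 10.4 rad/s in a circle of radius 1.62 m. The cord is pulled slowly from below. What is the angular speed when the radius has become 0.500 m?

No torque about the axis ⇒ m r₁² ω₁ = m r₂² ω₂.
ω₂ = ω₁ (r₁/r₂)² = (10.4)(1.62/0.500)² = 109.2 rad/s.

ω₂ ≈ 109 rad/s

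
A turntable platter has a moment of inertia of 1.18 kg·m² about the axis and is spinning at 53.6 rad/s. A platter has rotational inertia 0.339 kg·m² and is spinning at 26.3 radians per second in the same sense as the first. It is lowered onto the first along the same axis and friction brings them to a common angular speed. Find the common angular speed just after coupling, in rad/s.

|ω_f| ≈ 47.5 rad/s

No external torque acts about the common axis, so total angular momentum is conserved.
Taking A's sense as positive: L = (1.180)(53.6) + (0.3390)(26.3) = 72.16 kg·m²·rad/s.
Combined I = 1.180 + 0.3390 = 1.519 kg·m².
ω_f = L / I = 72.16 / 1.519 = 47.51 rad/s.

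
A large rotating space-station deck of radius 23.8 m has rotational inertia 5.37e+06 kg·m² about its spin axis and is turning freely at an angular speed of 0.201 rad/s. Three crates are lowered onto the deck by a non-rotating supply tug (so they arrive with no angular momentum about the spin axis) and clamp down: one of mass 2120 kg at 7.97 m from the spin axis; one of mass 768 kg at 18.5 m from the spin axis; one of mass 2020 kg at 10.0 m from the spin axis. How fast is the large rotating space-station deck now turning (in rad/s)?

ω_f ≈ 0.181 rad/s

The added mass arrives with no angular momentum about the spin axis, and any external torque about the spin axis is negligible, so the system's angular momentum is conserved.
Added inertia Σmr² = (2120)(7.97)² + (768)(18.5)² + (2020)(10.0)² = 5.995e+05 kg·m²; I_f = 5.370e+06 + 5.995e+05 = 5.970e+06 kg·m².
ω_f = I_p ω_i / I_f = (5.370e+06)(0.201) / 5.970e+06 = 0.1808 rad/s.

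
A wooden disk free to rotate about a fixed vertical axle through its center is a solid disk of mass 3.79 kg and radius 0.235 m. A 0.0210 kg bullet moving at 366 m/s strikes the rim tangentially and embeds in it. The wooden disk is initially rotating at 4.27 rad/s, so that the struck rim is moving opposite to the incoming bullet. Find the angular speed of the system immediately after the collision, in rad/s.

The axle reaction passes through the axle and exerts no torque about it; angular momentum about the axle is conserved through the impact.
I_p = ½(3.79)(0.235)² = 0.1047 kg·m². Taking the sense of the bullet's angular momentum as positive, L_{bullet} = m v R = (0.0210)(366)(0.235) = 1.806 kg·m²/s.
L_i = −I_p ω_p + m v R = −(0.1047)(4.27) + 1.806 = 1.359 kg·m²/s.
After sticking, I_f = I_p + m R² = 0.1047 + (0.0210)(0.235)² = 0.1058 kg·m².
ω_f = L_i / I_f = 1.359 / 0.1058 = 12.85 rad/s.

|ω_f| ≈ 12.8 rad/s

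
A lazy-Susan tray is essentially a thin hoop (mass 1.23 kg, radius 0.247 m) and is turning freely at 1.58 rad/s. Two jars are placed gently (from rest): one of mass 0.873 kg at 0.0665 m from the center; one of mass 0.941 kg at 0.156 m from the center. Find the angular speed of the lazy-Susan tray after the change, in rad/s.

No external torque acts about the center; L_before = L_after.
I_p = (1.23)(0.247)² = 0.07504 kg·m².
Added inertia Σmr² = (0.873)(0.0665)² + (0.941)(0.156)² = 0.02676 kg·m²; I_f = 0.07504 + 0.02676 = 0.1018 kg·m².
ω_f = I_p ω_i / I_f = (0.07504)(1.58) / 0.1018 = 1.165 rad/s.

ω_f ≈ 1.16 rad/s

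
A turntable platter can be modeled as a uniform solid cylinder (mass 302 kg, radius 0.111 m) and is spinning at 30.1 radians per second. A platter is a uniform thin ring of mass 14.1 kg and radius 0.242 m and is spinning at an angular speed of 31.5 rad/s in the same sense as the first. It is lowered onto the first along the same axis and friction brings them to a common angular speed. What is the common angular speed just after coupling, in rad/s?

|ω_f| ≈ 30.5 rad/s

The coupling torques are internal; angular momentum about the shared axis is conserved.
Moments of inertia: I_A = ½(302)(0.111)² = 1.860 kg·m²; I_B = (14.1)(0.242)² = 0.8258 kg·m².
Taking A's sense as positive: L = (1.860)(30.1) + (0.8258)(31.5) = 82.01 kg·m²·rad/s.
Combined I = 1.860 + 0.8258 = 2.686 kg·m².
ω_f = L / I = 82.01 / 2.686 = 30.53 rad/s.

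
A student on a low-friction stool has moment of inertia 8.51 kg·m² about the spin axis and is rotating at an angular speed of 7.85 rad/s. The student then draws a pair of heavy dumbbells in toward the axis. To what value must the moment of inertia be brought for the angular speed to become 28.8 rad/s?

I₂ ≈ 2.32 kg·m²

Angular momentum about the spin axis is conserved since the torque about it is zero.
I₂ = I₁ω₁ / ω₂ = (8.51)(7.85) / (28.8) = 2.320 kg·m².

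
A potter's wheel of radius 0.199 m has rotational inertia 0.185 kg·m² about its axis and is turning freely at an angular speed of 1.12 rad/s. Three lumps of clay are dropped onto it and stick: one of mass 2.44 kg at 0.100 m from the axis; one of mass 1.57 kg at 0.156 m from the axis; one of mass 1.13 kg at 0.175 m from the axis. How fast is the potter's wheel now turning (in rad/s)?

ω_f ≈ 0.734 rad/s

No external torque acts about the axis; L_before = L_after.
Added inertia Σmr² = (2.44)(0.100)² + (1.57)(0.156)² + (1.13)(0.175)² = 0.09721 kg·m²; I_f = 0.1850 + 0.09721 = 0.2822 kg·m².
ω_f = I_p ω_i / I_f = (0.1850)(1.12) / 0.2822 = 0.7342 rad/s.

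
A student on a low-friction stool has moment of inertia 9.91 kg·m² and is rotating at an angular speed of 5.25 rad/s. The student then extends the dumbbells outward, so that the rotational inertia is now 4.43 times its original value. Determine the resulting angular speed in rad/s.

ω₂ ≈ 1.19 rad/s

Angular momentum about the spin axis is conserved since the torque about it is zero.
I₂ = 4.43 × 9.91 = 43.90 kg·m².
ω₂ = I₁ω₁ / I₂ = (9.910)(5.25 rad/s) / (43.90) = 1.185 rad/s.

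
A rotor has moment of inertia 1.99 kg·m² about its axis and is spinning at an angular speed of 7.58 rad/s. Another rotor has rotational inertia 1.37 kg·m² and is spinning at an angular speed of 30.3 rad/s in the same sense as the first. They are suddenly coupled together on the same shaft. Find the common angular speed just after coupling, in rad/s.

The coupling torques are internal; angular momentum about the shared axis is conserved.
Taking A's sense as positive: L = (1.990)(7.58) + (1.370)(30.3) = 56.60 kg·m²·rad/s.
Combined I = 1.990 + 1.370 = 3.360 kg·m².
ω_f = L / I = 56.60 / 3.360 = 16.84 rad/s.

|ω_f| ≈ 16.8 rad/s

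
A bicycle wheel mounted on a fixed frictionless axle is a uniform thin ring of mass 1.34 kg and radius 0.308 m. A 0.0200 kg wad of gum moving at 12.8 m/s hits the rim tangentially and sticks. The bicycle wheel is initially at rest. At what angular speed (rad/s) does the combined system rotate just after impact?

|ω_f| ≈ 0.611 rad/s

About the axle the impulsive forces during the collision are internal, so angular momentum about that axis is conserved.
I_p = (1.34)(0.308)² = 0.1271 kg·m². Taking the sense of the wad of gum's angular momentum as positive, L_{wad} = m v R = (0.0200)(12.8)(0.308) = 0.07885 kg·m²/s.
L_i = 0 + 0.07885 = 0.07885 kg·m²/s.
After sticking, I_f = I_p + m R² = 0.1271 + (0.0200)(0.308)² = 0.1290 kg·m².
ω_f = L_i / I_f = 0.07885 / 0.1290 = 0.6112 rad/s.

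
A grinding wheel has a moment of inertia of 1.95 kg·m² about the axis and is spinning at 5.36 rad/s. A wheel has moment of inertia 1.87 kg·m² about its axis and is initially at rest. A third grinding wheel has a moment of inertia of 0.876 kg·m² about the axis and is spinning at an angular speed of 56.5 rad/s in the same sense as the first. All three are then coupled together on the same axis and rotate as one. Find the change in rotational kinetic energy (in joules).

No external torque acts about the common axis, so total angular momentum is conserved.
Taking A's sense as positive: L = (1.950)(5.36) + (0.8760)(56.5) = 59.95 kg·m²·rad/s.
Combined I = 1.950 + 1.870 + 0.8760 = 4.696 kg·m².
ω_f = L / I = 59.95 / 4.696 = 12.77 rad/s.
KE_i = ½ΣIω² = 1426 J; KE_f = ½(4.696)(12.77)² = 382.6 J.

ΔKE ≈ -1040 J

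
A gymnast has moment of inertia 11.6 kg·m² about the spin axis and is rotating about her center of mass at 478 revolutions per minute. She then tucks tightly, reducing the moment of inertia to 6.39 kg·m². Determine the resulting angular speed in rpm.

No external torque acts about the spin axis, so angular momentum is conserved.
ω₂ = I₁ω₁ / I₂ = (11.60)(478 rpm) / (6.390) = 867.7 rpm.

ω₂ ≈ 868 rpm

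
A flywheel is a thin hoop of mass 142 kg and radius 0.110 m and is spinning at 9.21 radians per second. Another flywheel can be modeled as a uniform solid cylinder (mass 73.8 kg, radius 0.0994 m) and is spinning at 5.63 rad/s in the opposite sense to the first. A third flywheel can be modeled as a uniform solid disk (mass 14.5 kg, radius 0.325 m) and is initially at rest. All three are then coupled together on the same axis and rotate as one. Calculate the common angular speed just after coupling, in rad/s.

The coupling torques are internal; angular momentum about the shared axis is conserved.
Moments of inertia: I_A = (142)(0.110)² = 1.718 kg·m²; I_B = ½(73.8)(0.0994)² = 0.3646 kg·m²; I_C = ½(14.5)(0.325)² = 0.7658 kg·m².
Taking A's sense as positive: L = (1.718)(9.21) − (0.3646)(5.63) = 13.77 kg·m²·rad/s.
Combined I = 1.718 + 0.3646 + 0.7658 = 2.849 kg·m².
ω_f = L / I = 13.77 / 2.849 = 4.835 rad/s.

|ω_f| ≈ 4.83 rad/s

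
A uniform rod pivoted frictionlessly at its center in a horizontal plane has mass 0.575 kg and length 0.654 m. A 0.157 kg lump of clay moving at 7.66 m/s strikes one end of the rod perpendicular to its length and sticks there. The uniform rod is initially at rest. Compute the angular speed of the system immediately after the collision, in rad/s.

About the pivot the impulsive forces during the collision are internal, so angular momentum about that axis is conserved.
I_p = (1/12)(0.575)(0.654)² = 0.02049 kg·m². Taking the sense of the lump of clay's angular momentum as positive, L_{lump} = m v R = (0.157)(7.66)(0.654/2) = 0.3933 kg·m²/s.
L_i = 0 + 0.3933 = 0.3933 kg·m²/s.
After sticking, I_f = I_p + m R² = 0.02049 + (0.157)(0.654/2)² = 0.03728 kg·m².
ω_f = L_i / I_f = 0.3933 / 0.03728 = 10.55 rad/s.

|ω_f| ≈ 10.5 rad/s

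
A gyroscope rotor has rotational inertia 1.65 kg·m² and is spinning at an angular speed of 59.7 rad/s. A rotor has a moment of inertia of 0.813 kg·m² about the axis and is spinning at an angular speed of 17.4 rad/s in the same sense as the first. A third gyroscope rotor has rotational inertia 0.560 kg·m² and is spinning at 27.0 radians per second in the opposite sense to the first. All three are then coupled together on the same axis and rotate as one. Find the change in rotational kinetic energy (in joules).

ΔKE ≈ -1690 J

No external torque acts about the common axis, so total angular momentum is conserved.
Taking A's sense as positive: L = (1.650)(59.7) + (0.8130)(17.4) − (0.5600)(27.0) = 97.53 kg·m²·rad/s.
Combined I = 1.650 + 0.8130 + 0.5600 = 3.023 kg·m².
ω_f = L / I = 97.53 / 3.023 = 32.26 rad/s.
KE_i = ½ΣIω² = 3268 J; KE_f = ½(3.023)(32.26)² = 1573 J.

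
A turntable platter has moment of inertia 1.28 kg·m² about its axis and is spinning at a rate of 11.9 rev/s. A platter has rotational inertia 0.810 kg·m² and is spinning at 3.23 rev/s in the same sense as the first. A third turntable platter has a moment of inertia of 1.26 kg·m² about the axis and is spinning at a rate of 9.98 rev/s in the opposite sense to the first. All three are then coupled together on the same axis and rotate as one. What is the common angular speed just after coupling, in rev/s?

|ω_f| ≈ 1.57 rev/s

The coupling torques are internal; angular momentum about the shared axis is conserved.
Taking A's sense as positive: L = (1.280)(11.9) + (0.8100)(3.23) − (1.260)(9.98) = 5.273 kg·m²·rev/s.
Combined I = 1.280 + 0.8100 + 1.260 = 3.350 kg·m².
ω_f = L / I = 5.273 / 3.350 = 1.574 rev/s.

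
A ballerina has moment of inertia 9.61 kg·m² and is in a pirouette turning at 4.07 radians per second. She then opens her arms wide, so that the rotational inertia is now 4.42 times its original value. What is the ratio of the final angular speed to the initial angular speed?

ω₂/ω₁ ≈ 0.226

No external torque acts about the spin axis, so angular momentum is conserved.
I₂ = 4.42 × 9.61 = 42.48 kg·m².
ω₂/ω₁ = I₁/I₂ = 9.610 / 42.48 = 0.2262.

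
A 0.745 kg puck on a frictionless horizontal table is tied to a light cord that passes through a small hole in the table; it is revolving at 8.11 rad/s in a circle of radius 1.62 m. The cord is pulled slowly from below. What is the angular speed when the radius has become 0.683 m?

The constraining force is radial, so m r² ω about the center is conserved.
ω₂ = ω₁ (r₁/r₂)² = (8.11)(1.62/0.683)² = 45.63 rad/s.

ω₂ ≈ 45.6 rad/s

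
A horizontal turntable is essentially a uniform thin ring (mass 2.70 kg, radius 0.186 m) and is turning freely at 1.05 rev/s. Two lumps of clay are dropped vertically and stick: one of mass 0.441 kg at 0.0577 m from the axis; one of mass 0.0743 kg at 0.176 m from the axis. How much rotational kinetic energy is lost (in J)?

The added mass arrives with no angular momentum about the axis, and any external torque about the axis is negligible, so the system's angular momentum is conserved.
I_p = (2.70)(0.186)² = 0.09341 kg·m².
Added inertia Σmr² = (0.441)(0.0577)² + (0.0743)(0.176)² = 0.003770 kg·m²; I_f = 0.09341 + 0.003770 = 0.09718 kg·m².
ω_f = I_p ω_i / I_f = (0.09341)(1.05) / 0.09718 = 1.009 rev/s.
KE_i = ½(0.09341)(6.597 rad/s)² = 2.033 J; KE_f = ½(0.09718)(6.341)² = 1.954 J.

energy lost ≈ 0.0789 J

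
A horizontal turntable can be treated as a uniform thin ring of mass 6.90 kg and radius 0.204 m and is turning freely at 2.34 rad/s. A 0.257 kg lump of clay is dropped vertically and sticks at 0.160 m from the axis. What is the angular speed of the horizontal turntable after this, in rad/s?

No external torque acts about the axis; L_before = L_after.
I_p = (6.90)(0.204)² = 0.2872 kg·m².
Added inertia Σmr² = (0.257)(0.160)² = 0.006579 kg·m²; I_f = 0.2872 + 0.006579 = 0.2937 kg·m².
ω_f = I_p ω_i / I_f = (0.2872)(2.34) / 0.2937 = 2.288 rad/s.

ω_f ≈ 2.29 rad/s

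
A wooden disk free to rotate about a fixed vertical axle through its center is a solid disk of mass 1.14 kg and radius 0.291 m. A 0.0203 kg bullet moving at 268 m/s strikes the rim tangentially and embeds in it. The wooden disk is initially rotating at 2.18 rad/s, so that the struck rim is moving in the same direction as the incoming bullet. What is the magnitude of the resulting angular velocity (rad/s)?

|ω_f| ≈ 33.8 rad/s

The axle reaction passes through the axle and exerts no torque about it; angular momentum about the axle is conserved through the impact.
I_p = ½(1.14)(0.291)² = 0.04827 kg·m². Taking the sense of the bullet's angular momentum as positive, L_{bullet} = m v R = (0.0203)(268)(0.291) = 1.583 kg·m²/s.
L_i = +I_p ω_p + m v R = +(0.04827)(2.18) + 1.583 = 1.688 kg·m²/s.
After sticking, I_f = I_p + m R² = 0.04827 + (0.0203)(0.291)² = 0.04999 kg·m².
ω_f = L_i / I_f = 1.688 / 0.04999 = 33.78 rad/s.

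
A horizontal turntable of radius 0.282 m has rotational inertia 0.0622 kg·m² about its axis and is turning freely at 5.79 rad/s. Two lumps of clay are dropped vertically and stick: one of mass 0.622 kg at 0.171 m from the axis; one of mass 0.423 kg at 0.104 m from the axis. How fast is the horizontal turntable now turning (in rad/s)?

No external torque acts about the axis; L_before = L_after.
Added inertia Σmr² = (0.622)(0.171)² + (0.423)(0.104)² = 0.02276 kg·m²; I_f = 0.06220 + 0.02276 = 0.08496 kg·m².
ω_f = I_p ω_i / I_f = (0.06220)(5.79) / 0.08496 = 4.239 rad/s.

ω_f ≈ 4.24 rad/s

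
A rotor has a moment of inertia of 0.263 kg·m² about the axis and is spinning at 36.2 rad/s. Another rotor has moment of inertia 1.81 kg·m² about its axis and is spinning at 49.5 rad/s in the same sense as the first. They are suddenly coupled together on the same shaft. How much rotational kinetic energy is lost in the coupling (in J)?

ΔKE lost ≈ 20.3 J

No external torque acts about the common axis, so total angular momentum is conserved.
Taking A's sense as positive: L = (0.2630)(36.2) + (1.810)(49.5) = 99.12 kg·m²·rad/s.
Combined I = 0.2630 + 1.810 = 2.073 kg·m².
ω_f = L / I = 99.12 / 2.073 = 47.81 rad/s.
KE_i = ½ΣIω² = 2390 J; KE_f = ½(2.073)(47.81)² = 2369 J.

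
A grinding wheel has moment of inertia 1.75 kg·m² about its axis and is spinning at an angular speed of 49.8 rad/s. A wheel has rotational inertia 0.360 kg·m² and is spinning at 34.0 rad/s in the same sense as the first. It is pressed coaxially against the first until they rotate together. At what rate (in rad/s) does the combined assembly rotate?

The coupling torques are internal; angular momentum about the shared axis is conserved.
Taking A's sense as positive: L = (1.750)(49.8) + (0.3600)(34.0) = 99.39 kg·m²·rad/s.
Combined I = 1.750 + 0.3600 = 2.110 kg·m².
ω_f = L / I = 99.39 / 2.110 = 47.10 rad/s.

|ω_f| ≈ 47.1 rad/s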